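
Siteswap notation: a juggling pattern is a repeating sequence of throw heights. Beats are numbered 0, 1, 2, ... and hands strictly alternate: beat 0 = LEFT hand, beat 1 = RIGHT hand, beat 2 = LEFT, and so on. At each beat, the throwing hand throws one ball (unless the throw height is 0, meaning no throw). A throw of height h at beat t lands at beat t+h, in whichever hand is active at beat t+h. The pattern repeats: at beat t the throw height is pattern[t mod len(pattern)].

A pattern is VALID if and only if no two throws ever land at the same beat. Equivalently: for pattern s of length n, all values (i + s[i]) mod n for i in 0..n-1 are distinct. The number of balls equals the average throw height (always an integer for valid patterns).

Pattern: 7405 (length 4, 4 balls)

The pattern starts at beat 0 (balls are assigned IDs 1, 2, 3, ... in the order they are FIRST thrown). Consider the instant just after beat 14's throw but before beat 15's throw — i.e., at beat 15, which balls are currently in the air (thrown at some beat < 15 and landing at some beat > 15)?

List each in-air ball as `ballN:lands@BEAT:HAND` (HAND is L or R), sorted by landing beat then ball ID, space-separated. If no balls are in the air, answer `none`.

Beat 0 (L): throw ball1 h=7 -> lands@7:R; in-air after throw: [b1@7:R]
Beat 1 (R): throw ball2 h=4 -> lands@5:R; in-air after throw: [b2@5:R b1@7:R]
Beat 3 (R): throw ball3 h=5 -> lands@8:L; in-air after throw: [b2@5:R b1@7:R b3@8:L]
Beat 4 (L): throw ball4 h=7 -> lands@11:R; in-air after throw: [b2@5:R b1@7:R b3@8:L b4@11:R]
Beat 5 (R): throw ball2 h=4 -> lands@9:R; in-air after throw: [b1@7:R b3@8:L b2@9:R b4@11:R]
Beat 7 (R): throw ball1 h=5 -> lands@12:L; in-air after throw: [b3@8:L b2@9:R b4@11:R b1@12:L]
Beat 8 (L): throw ball3 h=7 -> lands@15:R; in-air after throw: [b2@9:R b4@11:R b1@12:L b3@15:R]
Beat 9 (R): throw ball2 h=4 -> lands@13:R; in-air after throw: [b4@11:R b1@12:L b2@13:R b3@15:R]
Beat 11 (R): throw ball4 h=5 -> lands@16:L; in-air after throw: [b1@12:L b2@13:R b3@15:R b4@16:L]
Beat 12 (L): throw ball1 h=7 -> lands@19:R; in-air after throw: [b2@13:R b3@15:R b4@16:L b1@19:R]
Beat 13 (R): throw ball2 h=4 -> lands@17:R; in-air after throw: [b3@15:R b4@16:L b2@17:R b1@19:R]
Beat 15 (R): throw ball3 h=5 -> lands@20:L; in-air after throw: [b4@16:L b2@17:R b1@19:R b3@20:L]

Answer: ball4:lands@16:L ball2:lands@17:R ball1:lands@19:R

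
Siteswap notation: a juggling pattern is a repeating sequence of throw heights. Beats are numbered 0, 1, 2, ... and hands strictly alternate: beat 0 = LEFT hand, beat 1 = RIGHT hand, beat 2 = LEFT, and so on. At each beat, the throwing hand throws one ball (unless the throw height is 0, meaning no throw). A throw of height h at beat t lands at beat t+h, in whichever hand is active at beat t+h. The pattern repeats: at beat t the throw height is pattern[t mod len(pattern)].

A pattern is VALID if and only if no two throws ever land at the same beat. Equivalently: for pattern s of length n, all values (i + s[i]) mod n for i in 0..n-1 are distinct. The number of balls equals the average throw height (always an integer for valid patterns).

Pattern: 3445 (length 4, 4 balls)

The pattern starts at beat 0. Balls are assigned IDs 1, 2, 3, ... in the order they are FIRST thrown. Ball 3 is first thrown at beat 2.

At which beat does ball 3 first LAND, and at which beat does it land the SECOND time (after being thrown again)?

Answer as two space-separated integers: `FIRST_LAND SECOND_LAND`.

Beat 0 (L): throw ball1 h=3 -> lands@3:R; in-air after throw: [b1@3:R]
Beat 1 (R): throw ball2 h=4 -> lands@5:R; in-air after throw: [b1@3:R b2@5:R]
Beat 2 (L): throw ball3 h=4 -> lands@6:L; in-air after throw: [b1@3:R b2@5:R b3@6:L]
Beat 3 (R): throw ball1 h=5 -> lands@8:L; in-air after throw: [b2@5:R b3@6:L b1@8:L]
Beat 4 (L): throw ball4 h=3 -> lands@7:R; in-air after throw: [b2@5:R b3@6:L b4@7:R b1@8:L]
Beat 5 (R): throw ball2 h=4 -> lands@9:R; in-air after throw: [b3@6:L b4@7:R b1@8:L b2@9:R]
Beat 6 (L): throw ball3 h=4 -> lands@10:L; in-air after throw: [b4@7:R b1@8:L b2@9:R b3@10:L]
Beat 7 (R): throw ball4 h=5 -> lands@12:L; in-air after throw: [b1@8:L b2@9:R b3@10:L b4@12:L]
Beat 8 (L): throw ball1 h=3 -> lands@11:R; in-air after throw: [b2@9:R b3@10:L b1@11:R b4@12:L]
Beat 9 (R): throw ball2 h=4 -> lands@13:R; in-air after throw: [b3@10:L b1@11:R b4@12:L b2@13:R]
Beat 10 (L): throw ball3 h=4 -> lands@14:L; in-air after throw: [b1@11:R b4@12:L b2@13:R b3@14:L]
Ball 3: thrown@2 h=4 -> first land @6; rethrown@6 h=4 -> second land @10

Answer: 6 10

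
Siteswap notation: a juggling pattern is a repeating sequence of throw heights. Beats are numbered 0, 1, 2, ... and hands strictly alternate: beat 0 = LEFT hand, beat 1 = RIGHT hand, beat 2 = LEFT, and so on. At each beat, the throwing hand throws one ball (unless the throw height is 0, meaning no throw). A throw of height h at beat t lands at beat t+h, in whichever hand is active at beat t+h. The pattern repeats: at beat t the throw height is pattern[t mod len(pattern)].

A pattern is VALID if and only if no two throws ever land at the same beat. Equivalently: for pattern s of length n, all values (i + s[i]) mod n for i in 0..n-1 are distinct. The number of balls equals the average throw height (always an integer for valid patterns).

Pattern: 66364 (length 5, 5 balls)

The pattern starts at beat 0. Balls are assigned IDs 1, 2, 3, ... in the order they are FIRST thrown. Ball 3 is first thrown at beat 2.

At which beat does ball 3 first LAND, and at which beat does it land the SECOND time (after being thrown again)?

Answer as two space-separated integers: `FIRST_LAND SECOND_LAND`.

Answer: 5 11

Derivation:
Beat 0 (L): throw ball1 h=6 -> lands@6:L; in-air after throw: [b1@6:L]
Beat 1 (R): throw ball2 h=6 -> lands@7:R; in-air after throw: [b1@6:L b2@7:R]
Beat 2 (L): throw ball3 h=3 -> lands@5:R; in-air after throw: [b3@5:R b1@6:L b2@7:R]
Beat 3 (R): throw ball4 h=6 -> lands@9:R; in-air after throw: [b3@5:R b1@6:L b2@7:R b4@9:R]
Beat 4 (L): throw ball5 h=4 -> lands@8:L; in-air after throw: [b3@5:R b1@6:L b2@7:R b5@8:L b4@9:R]
Beat 5 (R): throw ball3 h=6 -> lands@11:R; in-air after throw: [b1@6:L b2@7:R b5@8:L b4@9:R b3@11:R]
Beat 6 (L): throw ball1 h=6 -> lands@12:L; in-air after throw: [b2@7:R b5@8:L b4@9:R b3@11:R b1@12:L]
Beat 7 (R): throw ball2 h=3 -> lands@10:L; in-air after throw: [b5@8:L b4@9:R b2@10:L b3@11:R b1@12:L]
Beat 8 (L): throw ball5 h=6 -> lands@14:L; in-air after throw: [b4@9:R b2@10:L b3@11:R b1@12:L b5@14:L]
Beat 9 (R): throw ball4 h=4 -> lands@13:R; in-air after throw: [b2@10:L b3@11:R b1@12:L b4@13:R b5@14:L]
Beat 10 (L): throw ball2 h=6 -> lands@16:L; in-air after throw: [b3@11:R b1@12:L b4@13:R b5@14:L b2@16:L]
Beat 11 (R): throw ball3 h=6 -> lands@17:R; in-air after throw: [b1@12:L b4@13:R b5@14:L b2@16:L b3@17:R]
Ball 3: thrown@2 h=3 -> first land @5; rethrown@5 h=6 -> second land @11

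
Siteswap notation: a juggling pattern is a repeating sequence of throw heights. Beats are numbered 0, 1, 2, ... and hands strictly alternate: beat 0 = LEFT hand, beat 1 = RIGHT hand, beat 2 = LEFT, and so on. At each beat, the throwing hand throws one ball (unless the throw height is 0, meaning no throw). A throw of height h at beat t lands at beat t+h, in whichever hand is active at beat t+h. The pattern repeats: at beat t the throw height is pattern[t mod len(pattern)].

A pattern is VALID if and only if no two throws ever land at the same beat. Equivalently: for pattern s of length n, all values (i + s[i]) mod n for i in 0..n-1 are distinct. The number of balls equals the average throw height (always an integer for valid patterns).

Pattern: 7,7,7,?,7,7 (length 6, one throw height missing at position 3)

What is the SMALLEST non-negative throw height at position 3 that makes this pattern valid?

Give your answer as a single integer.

Answer: 1

Derivation:
i=0: (0 + 7) mod 6 = 1
i=1: (1 + 7) mod 6 = 2
i=2: (2 + 7) mod 6 = 3
i=3: s[i]=? (unknown)
i=4: (4 + 7) mod 6 = 5
i=5: (5 + 7) mod 6 = 0
Known residues: [0, 1, 2, 3, 5]; need a permutation of 0..5, so missing residue r = 4
Need (3 + s) mod 6 = 4; smallest s = (4 - 3) mod 6 = 1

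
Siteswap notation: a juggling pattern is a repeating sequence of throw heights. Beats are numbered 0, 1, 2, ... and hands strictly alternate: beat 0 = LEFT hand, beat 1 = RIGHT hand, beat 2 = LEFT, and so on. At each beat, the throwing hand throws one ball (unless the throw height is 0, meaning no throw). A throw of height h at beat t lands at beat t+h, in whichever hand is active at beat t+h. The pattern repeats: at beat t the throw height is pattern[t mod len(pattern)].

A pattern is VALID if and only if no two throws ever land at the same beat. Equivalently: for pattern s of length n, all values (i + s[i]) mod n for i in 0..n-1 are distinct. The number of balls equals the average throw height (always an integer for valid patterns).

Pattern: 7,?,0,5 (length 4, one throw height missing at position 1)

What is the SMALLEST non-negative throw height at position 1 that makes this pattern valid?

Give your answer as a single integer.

Answer: 0

Derivation:
i=0: (0 + 7) mod 4 = 3
i=1: s[i]=? (unknown)
i=2: (2 + 0) mod 4 = 2
i=3: (3 + 5) mod 4 = 0
Known residues: [0, 2, 3]; need a permutation of 0..3, so missing residue r = 1
Need (1 + s) mod 4 = 1; smallest s = (1 - 1) mod 4 = 0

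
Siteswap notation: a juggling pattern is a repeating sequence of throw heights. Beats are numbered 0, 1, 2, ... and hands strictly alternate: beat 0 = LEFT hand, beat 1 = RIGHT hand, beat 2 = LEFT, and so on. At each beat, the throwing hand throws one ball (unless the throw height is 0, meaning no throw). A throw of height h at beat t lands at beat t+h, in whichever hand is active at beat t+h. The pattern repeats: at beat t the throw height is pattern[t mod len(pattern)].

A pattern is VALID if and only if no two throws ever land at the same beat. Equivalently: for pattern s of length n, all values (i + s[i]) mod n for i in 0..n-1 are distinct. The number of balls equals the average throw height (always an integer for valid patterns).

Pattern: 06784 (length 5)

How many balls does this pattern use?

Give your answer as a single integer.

Answer: 5

Derivation:
Pattern = [0, 6, 7, 8, 4], length n = 5
  position 0: throw height = 0, running sum = 0
  position 1: throw height = 6, running sum = 6
  position 2: throw height = 7, running sum = 13
  position 3: throw height = 8, running sum = 21
  position 4: throw height = 4, running sum = 25
Total sum = 25; balls = sum / n = 25 / 5 = 5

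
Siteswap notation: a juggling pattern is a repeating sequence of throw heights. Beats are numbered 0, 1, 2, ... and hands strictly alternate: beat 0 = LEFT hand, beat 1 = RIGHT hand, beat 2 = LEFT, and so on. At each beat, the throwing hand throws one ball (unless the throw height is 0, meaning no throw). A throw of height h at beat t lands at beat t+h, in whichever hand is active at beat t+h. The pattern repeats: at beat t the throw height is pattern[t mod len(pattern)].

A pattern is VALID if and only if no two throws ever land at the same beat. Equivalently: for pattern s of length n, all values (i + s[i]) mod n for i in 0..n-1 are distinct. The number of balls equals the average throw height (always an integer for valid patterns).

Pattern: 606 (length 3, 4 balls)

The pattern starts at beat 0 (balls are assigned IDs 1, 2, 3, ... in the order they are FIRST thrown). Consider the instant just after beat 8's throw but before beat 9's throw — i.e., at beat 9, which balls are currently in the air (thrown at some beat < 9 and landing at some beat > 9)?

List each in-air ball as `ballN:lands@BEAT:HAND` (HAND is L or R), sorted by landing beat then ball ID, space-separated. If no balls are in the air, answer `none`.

Beat 0 (L): throw ball1 h=6 -> lands@6:L; in-air after throw: [b1@6:L]
Beat 2 (L): throw ball2 h=6 -> lands@8:L; in-air after throw: [b1@6:L b2@8:L]
Beat 3 (R): throw ball3 h=6 -> lands@9:R; in-air after throw: [b1@6:L b2@8:L b3@9:R]
Beat 5 (R): throw ball4 h=6 -> lands@11:R; in-air after throw: [b1@6:L b2@8:L b3@9:R b4@11:R]
Beat 6 (L): throw ball1 h=6 -> lands@12:L; in-air after throw: [b2@8:L b3@9:R b4@11:R b1@12:L]
Beat 8 (L): throw ball2 h=6 -> lands@14:L; in-air after throw: [b3@9:R b4@11:R b1@12:L b2@14:L]
Beat 9 (R): throw ball3 h=6 -> lands@15:R; in-air after throw: [b4@11:R b1@12:L b2@14:L b3@15:R]

Answer: ball4:lands@11:R ball1:lands@12:L ball2:lands@14:L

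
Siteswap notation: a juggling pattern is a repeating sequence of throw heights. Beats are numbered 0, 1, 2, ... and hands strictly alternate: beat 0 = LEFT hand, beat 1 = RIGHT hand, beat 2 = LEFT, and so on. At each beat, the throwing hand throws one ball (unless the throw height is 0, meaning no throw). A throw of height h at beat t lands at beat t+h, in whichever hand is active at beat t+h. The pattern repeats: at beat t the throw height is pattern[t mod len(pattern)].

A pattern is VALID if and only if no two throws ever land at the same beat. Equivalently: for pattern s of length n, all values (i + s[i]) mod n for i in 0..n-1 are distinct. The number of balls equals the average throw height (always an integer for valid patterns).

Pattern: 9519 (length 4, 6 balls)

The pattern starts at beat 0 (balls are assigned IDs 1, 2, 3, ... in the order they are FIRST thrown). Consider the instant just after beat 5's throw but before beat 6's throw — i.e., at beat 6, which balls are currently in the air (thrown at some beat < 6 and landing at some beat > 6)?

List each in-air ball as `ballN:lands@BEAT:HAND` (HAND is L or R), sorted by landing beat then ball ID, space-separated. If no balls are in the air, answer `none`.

Beat 0 (L): throw ball1 h=9 -> lands@9:R; in-air after throw: [b1@9:R]
Beat 1 (R): throw ball2 h=5 -> lands@6:L; in-air after throw: [b2@6:L b1@9:R]
Beat 2 (L): throw ball3 h=1 -> lands@3:R; in-air after throw: [b3@3:R b2@6:L b1@9:R]
Beat 3 (R): throw ball3 h=9 -> lands@12:L; in-air after throw: [b2@6:L b1@9:R b3@12:L]
Beat 4 (L): throw ball4 h=9 -> lands@13:R; in-air after throw: [b2@6:L b1@9:R b3@12:L b4@13:R]
Beat 5 (R): throw ball5 h=5 -> lands@10:L; in-air after throw: [b2@6:L b1@9:R b5@10:L b3@12:L b4@13:R]
Beat 6 (L): throw ball2 h=1 -> lands@7:R; in-air after throw: [b2@7:R b1@9:R b5@10:L b3@12:L b4@13:R]

Answer: ball1:lands@9:R ball5:lands@10:L ball3:lands@12:L ball4:lands@13:R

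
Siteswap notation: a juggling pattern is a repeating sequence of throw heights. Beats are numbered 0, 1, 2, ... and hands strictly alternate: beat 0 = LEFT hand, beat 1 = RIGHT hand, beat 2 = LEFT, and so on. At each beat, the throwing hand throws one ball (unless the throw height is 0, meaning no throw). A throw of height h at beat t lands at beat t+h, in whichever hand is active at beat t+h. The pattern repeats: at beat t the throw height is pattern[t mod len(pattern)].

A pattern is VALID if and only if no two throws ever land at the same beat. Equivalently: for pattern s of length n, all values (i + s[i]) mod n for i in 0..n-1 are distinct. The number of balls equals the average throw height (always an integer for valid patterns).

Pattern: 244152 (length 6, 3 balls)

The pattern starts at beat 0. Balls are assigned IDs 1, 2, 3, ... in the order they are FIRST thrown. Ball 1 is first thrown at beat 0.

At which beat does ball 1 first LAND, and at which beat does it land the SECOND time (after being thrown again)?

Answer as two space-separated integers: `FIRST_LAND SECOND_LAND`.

Answer: 2 6

Derivation:
Beat 0 (L): throw ball1 h=2 -> lands@2:L; in-air after throw: [b1@2:L]
Beat 1 (R): throw ball2 h=4 -> lands@5:R; in-air after throw: [b1@2:L b2@5:R]
Beat 2 (L): throw ball1 h=4 -> lands@6:L; in-air after throw: [b2@5:R b1@6:L]
Beat 3 (R): throw ball3 h=1 -> lands@4:L; in-air after throw: [b3@4:L b2@5:R b1@6:L]
Beat 4 (L): throw ball3 h=5 -> lands@9:R; in-air after throw: [b2@5:R b1@6:L b3@9:R]
Beat 5 (R): throw ball2 h=2 -> lands@7:R; in-air after throw: [b1@6:L b2@7:R b3@9:R]
Beat 6 (L): throw ball1 h=2 -> lands@8:L; in-air after throw: [b2@7:R b1@8:L b3@9:R]
Ball 1: thrown@0 h=2 -> first land @2; rethrown@2 h=4 -> second land @6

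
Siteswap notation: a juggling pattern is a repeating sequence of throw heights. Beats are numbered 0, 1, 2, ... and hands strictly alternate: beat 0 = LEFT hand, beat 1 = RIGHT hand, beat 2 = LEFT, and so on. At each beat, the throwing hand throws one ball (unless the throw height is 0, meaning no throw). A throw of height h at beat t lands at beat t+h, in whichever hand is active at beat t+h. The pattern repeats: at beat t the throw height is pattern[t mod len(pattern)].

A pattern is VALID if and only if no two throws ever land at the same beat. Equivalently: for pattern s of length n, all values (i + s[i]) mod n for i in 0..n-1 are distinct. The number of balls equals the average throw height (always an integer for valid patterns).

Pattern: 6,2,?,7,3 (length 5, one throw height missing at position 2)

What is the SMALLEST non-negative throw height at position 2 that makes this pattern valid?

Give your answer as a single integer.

i=0: (0 + 6) mod 5 = 1
i=1: (1 + 2) mod 5 = 3
i=2: s[i]=? (unknown)
i=3: (3 + 7) mod 5 = 0
i=4: (4 + 3) mod 5 = 2
Known residues: [0, 1, 2, 3]; need a permutation of 0..4, so missing residue r = 4
Need (2 + s) mod 5 = 4; smallest s = (4 - 2) mod 5 = 2

Answer: 2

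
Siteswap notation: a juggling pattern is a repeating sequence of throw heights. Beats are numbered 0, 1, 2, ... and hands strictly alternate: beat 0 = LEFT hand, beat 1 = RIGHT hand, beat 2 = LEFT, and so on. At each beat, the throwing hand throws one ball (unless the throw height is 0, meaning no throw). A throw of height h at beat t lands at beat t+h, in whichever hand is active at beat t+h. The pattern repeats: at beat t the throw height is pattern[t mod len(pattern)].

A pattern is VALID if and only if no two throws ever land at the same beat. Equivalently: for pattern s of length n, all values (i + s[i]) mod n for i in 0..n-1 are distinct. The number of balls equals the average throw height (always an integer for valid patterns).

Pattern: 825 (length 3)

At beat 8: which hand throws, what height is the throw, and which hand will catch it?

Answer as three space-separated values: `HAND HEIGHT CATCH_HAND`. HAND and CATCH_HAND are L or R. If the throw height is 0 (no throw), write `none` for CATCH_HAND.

Beat 8: 8 mod 2 = 0, so hand = L
Throw height = pattern[8 mod 3] = pattern[2] = 5
Lands at beat 8+5=13, 13 mod 2 = 1, so catch hand = R

Answer: L 5 R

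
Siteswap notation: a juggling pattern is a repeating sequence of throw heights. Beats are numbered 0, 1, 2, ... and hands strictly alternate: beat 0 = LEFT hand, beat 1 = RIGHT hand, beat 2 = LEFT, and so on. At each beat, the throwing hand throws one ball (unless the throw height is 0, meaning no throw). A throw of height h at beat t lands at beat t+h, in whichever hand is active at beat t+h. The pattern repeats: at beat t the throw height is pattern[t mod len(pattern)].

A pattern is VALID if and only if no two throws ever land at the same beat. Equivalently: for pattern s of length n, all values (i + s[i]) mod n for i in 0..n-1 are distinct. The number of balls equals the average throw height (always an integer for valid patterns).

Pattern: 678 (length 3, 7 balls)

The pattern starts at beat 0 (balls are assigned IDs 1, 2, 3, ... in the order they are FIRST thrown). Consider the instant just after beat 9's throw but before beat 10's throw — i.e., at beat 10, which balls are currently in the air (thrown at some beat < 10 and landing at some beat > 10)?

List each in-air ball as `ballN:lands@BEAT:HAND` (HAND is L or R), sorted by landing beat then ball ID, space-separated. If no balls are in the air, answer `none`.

Beat 0 (L): throw ball1 h=6 -> lands@6:L; in-air after throw: [b1@6:L]
Beat 1 (R): throw ball2 h=7 -> lands@8:L; in-air after throw: [b1@6:L b2@8:L]
Beat 2 (L): throw ball3 h=8 -> lands@10:L; in-air after throw: [b1@6:L b2@8:L b3@10:L]
Beat 3 (R): throw ball4 h=6 -> lands@9:R; in-air after throw: [b1@6:L b2@8:L b4@9:R b3@10:L]
Beat 4 (L): throw ball5 h=7 -> lands@11:R; in-air after throw: [b1@6:L b2@8:L b4@9:R b3@10:L b5@11:R]
Beat 5 (R): throw ball6 h=8 -> lands@13:R; in-air after throw: [b1@6:L b2@8:L b4@9:R b3@10:L b5@11:R b6@13:R]
Beat 6 (L): throw ball1 h=6 -> lands@12:L; in-air after throw: [b2@8:L b4@9:R b3@10:L b5@11:R b1@12:L b6@13:R]
Beat 7 (R): throw ball7 h=7 -> lands@14:L; in-air after throw: [b2@8:L b4@9:R b3@10:L b5@11:R b1@12:L b6@13:R b7@14:L]
Beat 8 (L): throw ball2 h=8 -> lands@16:L; in-air after throw: [b4@9:R b3@10:L b5@11:R b1@12:L b6@13:R b7@14:L b2@16:L]
Beat 9 (R): throw ball4 h=6 -> lands@15:R; in-air after throw: [b3@10:L b5@11:R b1@12:L b6@13:R b7@14:L b4@15:R b2@16:L]
Beat 10 (L): throw ball3 h=7 -> lands@17:R; in-air after throw: [b5@11:R b1@12:L b6@13:R b7@14:L b4@15:R b2@16:L b3@17:R]

Answer: ball5:lands@11:R ball1:lands@12:L ball6:lands@13:R ball7:lands@14:L ball4:lands@15:R ball2:lands@16:L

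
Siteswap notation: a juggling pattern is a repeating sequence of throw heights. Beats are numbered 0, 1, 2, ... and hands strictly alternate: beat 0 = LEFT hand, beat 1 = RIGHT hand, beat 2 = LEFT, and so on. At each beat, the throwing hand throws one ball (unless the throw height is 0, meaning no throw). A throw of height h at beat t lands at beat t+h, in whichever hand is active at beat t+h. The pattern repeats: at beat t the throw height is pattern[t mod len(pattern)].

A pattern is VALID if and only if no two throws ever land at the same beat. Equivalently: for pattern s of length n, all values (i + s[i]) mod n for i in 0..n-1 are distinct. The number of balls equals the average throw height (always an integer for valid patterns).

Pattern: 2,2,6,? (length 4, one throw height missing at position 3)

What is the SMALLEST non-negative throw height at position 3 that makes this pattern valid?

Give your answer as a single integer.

i=0: (0 + 2) mod 4 = 2
i=1: (1 + 2) mod 4 = 3
i=2: (2 + 6) mod 4 = 0
i=3: s[i]=? (unknown)
Known residues: [0, 2, 3]; need a permutation of 0..3, so missing residue r = 1
Need (3 + s) mod 4 = 1; smallest s = (1 - 3) mod 4 = 2

Answer: 2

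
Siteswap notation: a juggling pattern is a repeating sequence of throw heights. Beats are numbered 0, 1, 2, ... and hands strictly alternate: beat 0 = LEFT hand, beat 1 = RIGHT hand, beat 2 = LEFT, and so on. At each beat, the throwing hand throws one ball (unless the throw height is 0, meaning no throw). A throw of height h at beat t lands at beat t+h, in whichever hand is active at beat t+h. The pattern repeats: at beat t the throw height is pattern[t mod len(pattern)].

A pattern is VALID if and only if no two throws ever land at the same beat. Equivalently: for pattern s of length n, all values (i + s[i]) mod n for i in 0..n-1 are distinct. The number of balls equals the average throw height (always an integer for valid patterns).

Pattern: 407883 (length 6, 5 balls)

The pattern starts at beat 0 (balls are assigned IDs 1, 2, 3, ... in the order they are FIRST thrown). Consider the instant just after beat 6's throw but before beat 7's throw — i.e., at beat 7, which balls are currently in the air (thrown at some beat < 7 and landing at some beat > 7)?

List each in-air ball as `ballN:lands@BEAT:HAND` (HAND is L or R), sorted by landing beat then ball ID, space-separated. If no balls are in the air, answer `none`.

Answer: ball4:lands@8:L ball2:lands@9:R ball5:lands@10:L ball3:lands@11:R ball1:lands@12:L

Derivation:
Beat 0 (L): throw ball1 h=4 -> lands@4:L; in-air after throw: [b1@4:L]
Beat 2 (L): throw ball2 h=7 -> lands@9:R; in-air after throw: [b1@4:L b2@9:R]
Beat 3 (R): throw ball3 h=8 -> lands@11:R; in-air after throw: [b1@4:L b2@9:R b3@11:R]
Beat 4 (L): throw ball1 h=8 -> lands@12:L; in-air after throw: [b2@9:R b3@11:R b1@12:L]
Beat 5 (R): throw ball4 h=3 -> lands@8:L; in-air after throw: [b4@8:L b2@9:R b3@11:R b1@12:L]
Beat 6 (L): throw ball5 h=4 -> lands@10:L; in-air after throw: [b4@8:L b2@9:R b5@10:L b3@11:R b1@12:L]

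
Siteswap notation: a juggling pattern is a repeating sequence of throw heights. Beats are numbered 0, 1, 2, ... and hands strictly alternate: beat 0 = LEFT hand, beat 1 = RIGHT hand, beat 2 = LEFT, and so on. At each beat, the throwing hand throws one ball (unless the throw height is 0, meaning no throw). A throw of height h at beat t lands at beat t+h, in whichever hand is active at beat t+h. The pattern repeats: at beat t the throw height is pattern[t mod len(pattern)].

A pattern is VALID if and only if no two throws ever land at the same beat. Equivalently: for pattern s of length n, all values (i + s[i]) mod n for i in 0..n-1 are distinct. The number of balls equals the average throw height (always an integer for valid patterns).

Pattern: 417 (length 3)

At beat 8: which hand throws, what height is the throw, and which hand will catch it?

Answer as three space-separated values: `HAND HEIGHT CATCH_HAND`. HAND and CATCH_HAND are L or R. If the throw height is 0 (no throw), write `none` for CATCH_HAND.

Answer: L 7 R

Derivation:
Beat 8: 8 mod 2 = 0, so hand = L
Throw height = pattern[8 mod 3] = pattern[2] = 7
Lands at beat 8+7=15, 15 mod 2 = 1, so catch hand = R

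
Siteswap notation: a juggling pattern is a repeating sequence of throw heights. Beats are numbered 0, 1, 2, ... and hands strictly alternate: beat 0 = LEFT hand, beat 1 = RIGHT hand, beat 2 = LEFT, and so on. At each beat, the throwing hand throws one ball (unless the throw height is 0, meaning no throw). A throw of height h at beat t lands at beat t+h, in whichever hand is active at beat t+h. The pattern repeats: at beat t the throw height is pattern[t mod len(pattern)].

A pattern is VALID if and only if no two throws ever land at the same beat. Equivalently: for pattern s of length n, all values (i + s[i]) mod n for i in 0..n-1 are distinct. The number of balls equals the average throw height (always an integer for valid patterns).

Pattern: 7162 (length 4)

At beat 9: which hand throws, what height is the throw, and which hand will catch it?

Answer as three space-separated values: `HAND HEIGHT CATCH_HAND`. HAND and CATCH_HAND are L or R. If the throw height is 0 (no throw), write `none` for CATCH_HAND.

Beat 9: 9 mod 2 = 1, so hand = R
Throw height = pattern[9 mod 4] = pattern[1] = 1
Lands at beat 9+1=10, 10 mod 2 = 0, so catch hand = L

Answer: R 1 L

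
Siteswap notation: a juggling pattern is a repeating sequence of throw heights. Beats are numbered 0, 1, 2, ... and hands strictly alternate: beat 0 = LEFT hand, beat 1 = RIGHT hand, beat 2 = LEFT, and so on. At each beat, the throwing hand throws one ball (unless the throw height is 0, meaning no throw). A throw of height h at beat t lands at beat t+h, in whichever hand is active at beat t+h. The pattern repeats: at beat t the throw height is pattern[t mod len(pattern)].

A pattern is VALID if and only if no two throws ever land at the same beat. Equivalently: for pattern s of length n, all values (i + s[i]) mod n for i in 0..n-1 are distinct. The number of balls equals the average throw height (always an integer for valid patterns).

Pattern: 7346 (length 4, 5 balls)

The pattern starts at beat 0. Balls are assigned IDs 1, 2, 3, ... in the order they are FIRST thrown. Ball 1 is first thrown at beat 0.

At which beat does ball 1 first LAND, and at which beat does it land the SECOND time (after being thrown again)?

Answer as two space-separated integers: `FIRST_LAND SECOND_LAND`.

Beat 0 (L): throw ball1 h=7 -> lands@7:R; in-air after throw: [b1@7:R]
Beat 1 (R): throw ball2 h=3 -> lands@4:L; in-air after throw: [b2@4:L b1@7:R]
Beat 2 (L): throw ball3 h=4 -> lands@6:L; in-air after throw: [b2@4:L b3@6:L b1@7:R]
Beat 3 (R): throw ball4 h=6 -> lands@9:R; in-air after throw: [b2@4:L b3@6:L b1@7:R b4@9:R]
Beat 4 (L): throw ball2 h=7 -> lands@11:R; in-air after throw: [b3@6:L b1@7:R b4@9:R b2@11:R]
Beat 5 (R): throw ball5 h=3 -> lands@8:L; in-air after throw: [b3@6:L b1@7:R b5@8:L b4@9:R b2@11:R]
Beat 6 (L): throw ball3 h=4 -> lands@10:L; in-air after throw: [b1@7:R b5@8:L b4@9:R b3@10:L b2@11:R]
Beat 7 (R): throw ball1 h=6 -> lands@13:R; in-air after throw: [b5@8:L b4@9:R b3@10:L b2@11:R b1@13:R]
Beat 8 (L): throw ball5 h=7 -> lands@15:R; in-air after throw: [b4@9:R b3@10:L b2@11:R b1@13:R b5@15:R]
Beat 9 (R): throw ball4 h=3 -> lands@12:L; in-air after throw: [b3@10:L b2@11:R b4@12:L b1@13:R b5@15:R]
Beat 10 (L): throw ball3 h=4 -> lands@14:L; in-air after throw: [b2@11:R b4@12:L b1@13:R b3@14:L b5@15:R]
Beat 11 (R): throw ball2 h=6 -> lands@17:R; in-air after throw: [b4@12:L b1@13:R b3@14:L b5@15:R b2@17:R]
Beat 12 (L): throw ball4 h=7 -> lands@19:R; in-air after throw: [b1@13:R b3@14:L b5@15:R b2@17:R b4@19:R]
Beat 13 (R): throw ball1 h=3 -> lands@16:L; in-air after throw: [b3@14:L b5@15:R b1@16:L b2@17:R b4@19:R]
Ball 1: thrown@0 h=7 -> first land @7; rethrown@7 h=6 -> second land @13

Answer: 7 13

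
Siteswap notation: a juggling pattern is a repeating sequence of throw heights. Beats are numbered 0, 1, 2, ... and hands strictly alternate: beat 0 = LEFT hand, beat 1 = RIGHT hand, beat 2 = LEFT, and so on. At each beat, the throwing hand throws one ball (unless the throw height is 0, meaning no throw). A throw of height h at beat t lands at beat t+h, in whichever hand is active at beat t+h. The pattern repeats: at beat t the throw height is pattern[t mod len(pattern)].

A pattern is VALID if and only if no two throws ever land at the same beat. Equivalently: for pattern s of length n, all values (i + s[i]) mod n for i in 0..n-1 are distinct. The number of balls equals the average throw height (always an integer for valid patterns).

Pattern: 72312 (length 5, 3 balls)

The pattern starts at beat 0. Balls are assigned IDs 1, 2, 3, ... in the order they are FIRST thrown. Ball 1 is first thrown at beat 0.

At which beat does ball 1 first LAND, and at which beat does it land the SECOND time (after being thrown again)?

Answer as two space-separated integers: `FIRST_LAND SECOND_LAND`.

Beat 0 (L): throw ball1 h=7 -> lands@7:R; in-air after throw: [b1@7:R]
Beat 1 (R): throw ball2 h=2 -> lands@3:R; in-air after throw: [b2@3:R b1@7:R]
Beat 2 (L): throw ball3 h=3 -> lands@5:R; in-air after throw: [b2@3:R b3@5:R b1@7:R]
Beat 3 (R): throw ball2 h=1 -> lands@4:L; in-air after throw: [b2@4:L b3@5:R b1@7:R]
Beat 4 (L): throw ball2 h=2 -> lands@6:L; in-air after throw: [b3@5:R b2@6:L b1@7:R]
Beat 5 (R): throw ball3 h=7 -> lands@12:L; in-air after throw: [b2@6:L b1@7:R b3@12:L]
Beat 6 (L): throw ball2 h=2 -> lands@8:L; in-air after throw: [b1@7:R b2@8:L b3@12:L]
Beat 7 (R): throw ball1 h=3 -> lands@10:L; in-air after throw: [b2@8:L b1@10:L b3@12:L]
Beat 8 (L): throw ball2 h=1 -> lands@9:R; in-air after throw: [b2@9:R b1@10:L b3@12:L]
Beat 9 (R): throw ball2 h=2 -> lands@11:R; in-air after throw: [b1@10:L b2@11:R b3@12:L]
Beat 10 (L): throw ball1 h=7 -> lands@17:R; in-air after throw: [b2@11:R b3@12:L b1@17:R]
Ball 1: thrown@0 h=7 -> first land @7; rethrown@7 h=3 -> second land @10

Answer: 7 10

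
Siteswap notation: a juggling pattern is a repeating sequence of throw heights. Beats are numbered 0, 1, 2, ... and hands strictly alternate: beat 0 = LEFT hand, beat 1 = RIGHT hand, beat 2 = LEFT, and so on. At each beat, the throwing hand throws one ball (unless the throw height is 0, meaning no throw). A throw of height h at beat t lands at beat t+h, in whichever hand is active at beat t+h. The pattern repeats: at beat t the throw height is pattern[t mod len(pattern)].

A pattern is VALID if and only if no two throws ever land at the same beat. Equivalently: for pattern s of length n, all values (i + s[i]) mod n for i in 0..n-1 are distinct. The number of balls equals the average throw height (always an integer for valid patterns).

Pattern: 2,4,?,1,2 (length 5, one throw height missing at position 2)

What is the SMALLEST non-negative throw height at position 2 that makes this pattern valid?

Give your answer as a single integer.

Answer: 1

Derivation:
i=0: (0 + 2) mod 5 = 2
i=1: (1 + 4) mod 5 = 0
i=2: s[i]=? (unknown)
i=3: (3 + 1) mod 5 = 4
i=4: (4 + 2) mod 5 = 1
Known residues: [0, 1, 2, 4]; need a permutation of 0..4, so missing residue r = 3
Need (2 + s) mod 5 = 3; smallest s = (3 - 2) mod 5 = 1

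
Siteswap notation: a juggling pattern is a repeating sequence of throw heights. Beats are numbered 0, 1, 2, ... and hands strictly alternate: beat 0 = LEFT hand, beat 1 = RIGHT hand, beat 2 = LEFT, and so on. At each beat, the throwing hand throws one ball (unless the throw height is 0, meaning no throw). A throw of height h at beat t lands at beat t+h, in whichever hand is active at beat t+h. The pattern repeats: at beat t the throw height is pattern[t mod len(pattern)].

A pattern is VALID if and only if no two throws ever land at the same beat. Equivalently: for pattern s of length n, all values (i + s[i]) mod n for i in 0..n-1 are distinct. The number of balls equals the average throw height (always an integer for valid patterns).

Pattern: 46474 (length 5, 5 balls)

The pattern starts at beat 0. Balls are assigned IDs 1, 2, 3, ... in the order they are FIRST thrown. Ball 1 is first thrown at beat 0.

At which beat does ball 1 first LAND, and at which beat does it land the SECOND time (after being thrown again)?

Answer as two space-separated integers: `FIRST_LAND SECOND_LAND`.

Beat 0 (L): throw ball1 h=4 -> lands@4:L; in-air after throw: [b1@4:L]
Beat 1 (R): throw ball2 h=6 -> lands@7:R; in-air after throw: [b1@4:L b2@7:R]
Beat 2 (L): throw ball3 h=4 -> lands@6:L; in-air after throw: [b1@4:L b3@6:L b2@7:R]
Beat 3 (R): throw ball4 h=7 -> lands@10:L; in-air after throw: [b1@4:L b3@6:L b2@7:R b4@10:L]
Beat 4 (L): throw ball1 h=4 -> lands@8:L; in-air after throw: [b3@6:L b2@7:R b1@8:L b4@10:L]
Beat 5 (R): throw ball5 h=4 -> lands@9:R; in-air after throw: [b3@6:L b2@7:R b1@8:L b5@9:R b4@10:L]
Beat 6 (L): throw ball3 h=6 -> lands@12:L; in-air after throw: [b2@7:R b1@8:L b5@9:R b4@10:L b3@12:L]
Beat 7 (R): throw ball2 h=4 -> lands@11:R; in-air after throw: [b1@8:L b5@9:R b4@10:L b2@11:R b3@12:L]
Beat 8 (L): throw ball1 h=7 -> lands@15:R; in-air after throw: [b5@9:R b4@10:L b2@11:R b3@12:L b1@15:R]
Ball 1: thrown@0 h=4 -> first land @4; rethrown@4 h=4 -> second land @8

Answer: 4 8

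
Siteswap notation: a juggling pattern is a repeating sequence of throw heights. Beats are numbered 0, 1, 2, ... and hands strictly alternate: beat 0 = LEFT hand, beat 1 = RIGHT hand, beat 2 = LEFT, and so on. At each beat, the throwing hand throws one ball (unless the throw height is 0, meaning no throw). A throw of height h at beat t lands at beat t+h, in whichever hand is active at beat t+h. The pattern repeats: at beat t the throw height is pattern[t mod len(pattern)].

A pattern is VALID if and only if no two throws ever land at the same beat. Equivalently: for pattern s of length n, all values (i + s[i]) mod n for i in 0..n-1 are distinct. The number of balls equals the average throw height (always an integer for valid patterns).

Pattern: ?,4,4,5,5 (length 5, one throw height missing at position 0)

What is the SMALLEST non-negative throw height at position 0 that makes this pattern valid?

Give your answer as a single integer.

Answer: 2

Derivation:
i=0: s[i]=? (unknown)
i=1: (1 + 4) mod 5 = 0
i=2: (2 + 4) mod 5 = 1
i=3: (3 + 5) mod 5 = 3
i=4: (4 + 5) mod 5 = 4
Known residues: [0, 1, 3, 4]; need a permutation of 0..4, so missing residue r = 2
Need (0 + s) mod 5 = 2; smallest s = (2 - 0) mod 5 = 2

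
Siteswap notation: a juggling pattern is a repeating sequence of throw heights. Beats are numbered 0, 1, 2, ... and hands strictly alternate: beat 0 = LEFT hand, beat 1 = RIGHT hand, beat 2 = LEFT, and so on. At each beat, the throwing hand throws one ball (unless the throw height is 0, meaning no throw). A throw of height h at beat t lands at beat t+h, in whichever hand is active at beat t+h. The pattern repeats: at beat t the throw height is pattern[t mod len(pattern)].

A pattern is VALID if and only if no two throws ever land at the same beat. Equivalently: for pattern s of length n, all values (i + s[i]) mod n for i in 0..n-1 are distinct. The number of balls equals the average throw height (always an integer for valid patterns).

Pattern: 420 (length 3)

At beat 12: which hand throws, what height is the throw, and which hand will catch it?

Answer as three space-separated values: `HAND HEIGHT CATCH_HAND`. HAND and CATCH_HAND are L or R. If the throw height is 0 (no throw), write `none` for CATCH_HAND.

Answer: L 4 L

Derivation:
Beat 12: 12 mod 2 = 0, so hand = L
Throw height = pattern[12 mod 3] = pattern[0] = 4
Lands at beat 12+4=16, 16 mod 2 = 0, so catch hand = L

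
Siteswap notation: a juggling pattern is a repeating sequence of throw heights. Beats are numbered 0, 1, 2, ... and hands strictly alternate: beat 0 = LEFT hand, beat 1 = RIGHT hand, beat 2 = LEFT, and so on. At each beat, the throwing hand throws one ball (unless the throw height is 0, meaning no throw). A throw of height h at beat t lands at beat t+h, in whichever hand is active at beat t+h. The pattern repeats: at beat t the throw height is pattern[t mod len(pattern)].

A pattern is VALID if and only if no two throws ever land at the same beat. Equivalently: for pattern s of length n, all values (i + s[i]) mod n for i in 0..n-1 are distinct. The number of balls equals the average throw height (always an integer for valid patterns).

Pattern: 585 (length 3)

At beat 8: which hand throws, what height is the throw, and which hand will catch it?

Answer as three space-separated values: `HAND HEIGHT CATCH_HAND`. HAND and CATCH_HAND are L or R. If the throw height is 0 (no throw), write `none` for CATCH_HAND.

Beat 8: 8 mod 2 = 0, so hand = L
Throw height = pattern[8 mod 3] = pattern[2] = 5
Lands at beat 8+5=13, 13 mod 2 = 1, so catch hand = R

Answer: L 5 R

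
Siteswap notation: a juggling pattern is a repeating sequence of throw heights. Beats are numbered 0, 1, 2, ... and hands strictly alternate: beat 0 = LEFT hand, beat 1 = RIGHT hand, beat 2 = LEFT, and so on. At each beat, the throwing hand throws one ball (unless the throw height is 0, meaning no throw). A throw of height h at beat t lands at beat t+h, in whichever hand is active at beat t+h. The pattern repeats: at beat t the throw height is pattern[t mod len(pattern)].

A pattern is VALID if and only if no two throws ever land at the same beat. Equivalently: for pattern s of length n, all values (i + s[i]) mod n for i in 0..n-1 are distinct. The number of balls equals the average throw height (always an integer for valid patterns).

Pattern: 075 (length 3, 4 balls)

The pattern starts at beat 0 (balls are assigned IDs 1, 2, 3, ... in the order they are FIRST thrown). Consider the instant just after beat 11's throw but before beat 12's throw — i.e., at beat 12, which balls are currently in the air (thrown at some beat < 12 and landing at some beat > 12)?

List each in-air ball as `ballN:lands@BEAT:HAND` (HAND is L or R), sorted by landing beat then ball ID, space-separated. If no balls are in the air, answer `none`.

Beat 1 (R): throw ball1 h=7 -> lands@8:L; in-air after throw: [b1@8:L]
Beat 2 (L): throw ball2 h=5 -> lands@7:R; in-air after throw: [b2@7:R b1@8:L]
Beat 4 (L): throw ball3 h=7 -> lands@11:R; in-air after throw: [b2@7:R b1@8:L b3@11:R]
Beat 5 (R): throw ball4 h=5 -> lands@10:L; in-air after throw: [b2@7:R b1@8:L b4@10:L b3@11:R]
Beat 7 (R): throw ball2 h=7 -> lands@14:L; in-air after throw: [b1@8:L b4@10:L b3@11:R b2@14:L]
Beat 8 (L): throw ball1 h=5 -> lands@13:R; in-air after throw: [b4@10:L b3@11:R b1@13:R b2@14:L]
Beat 10 (L): throw ball4 h=7 -> lands@17:R; in-air after throw: [b3@11:R b1@13:R b2@14:L b4@17:R]
Beat 11 (R): throw ball3 h=5 -> lands@16:L; in-air after throw: [b1@13:R b2@14:L b3@16:L b4@17:R]

Answer: ball1:lands@13:R ball2:lands@14:L ball3:lands@16:L ball4:lands@17:R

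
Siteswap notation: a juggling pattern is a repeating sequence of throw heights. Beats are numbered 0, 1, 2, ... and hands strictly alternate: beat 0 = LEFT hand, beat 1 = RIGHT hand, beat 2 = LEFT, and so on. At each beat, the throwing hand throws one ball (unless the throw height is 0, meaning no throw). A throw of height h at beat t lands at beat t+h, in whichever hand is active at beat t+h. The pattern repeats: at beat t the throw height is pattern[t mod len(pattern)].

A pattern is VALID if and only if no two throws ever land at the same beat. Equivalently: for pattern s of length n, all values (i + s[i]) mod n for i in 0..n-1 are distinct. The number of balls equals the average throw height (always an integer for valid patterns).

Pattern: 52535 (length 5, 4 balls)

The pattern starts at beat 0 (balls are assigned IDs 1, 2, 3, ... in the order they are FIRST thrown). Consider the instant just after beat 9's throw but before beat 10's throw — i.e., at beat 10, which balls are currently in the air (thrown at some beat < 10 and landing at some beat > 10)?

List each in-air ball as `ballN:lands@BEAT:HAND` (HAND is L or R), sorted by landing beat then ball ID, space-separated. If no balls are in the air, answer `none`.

Beat 0 (L): throw ball1 h=5 -> lands@5:R; in-air after throw: [b1@5:R]
Beat 1 (R): throw ball2 h=2 -> lands@3:R; in-air after throw: [b2@3:R b1@5:R]
Beat 2 (L): throw ball3 h=5 -> lands@7:R; in-air after throw: [b2@3:R b1@5:R b3@7:R]
Beat 3 (R): throw ball2 h=3 -> lands@6:L; in-air after throw: [b1@5:R b2@6:L b3@7:R]
Beat 4 (L): throw ball4 h=5 -> lands@9:R; in-air after throw: [b1@5:R b2@6:L b3@7:R b4@9:R]
Beat 5 (R): throw ball1 h=5 -> lands@10:L; in-air after throw: [b2@6:L b3@7:R b4@9:R b1@10:L]
Beat 6 (L): throw ball2 h=2 -> lands@8:L; in-air after throw: [b3@7:R b2@8:L b4@9:R b1@10:L]
Beat 7 (R): throw ball3 h=5 -> lands@12:L; in-air after throw: [b2@8:L b4@9:R b1@10:L b3@12:L]
Beat 8 (L): throw ball2 h=3 -> lands@11:R; in-air after throw: [b4@9:R b1@10:L b2@11:R b3@12:L]
Beat 9 (R): throw ball4 h=5 -> lands@14:L; in-air after throw: [b1@10:L b2@11:R b3@12:L b4@14:L]
Beat 10 (L): throw ball1 h=5 -> lands@15:R; in-air after throw: [b2@11:R b3@12:L b4@14:L b1@15:R]

Answer: ball2:lands@11:R ball3:lands@12:L ball4:lands@14:L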